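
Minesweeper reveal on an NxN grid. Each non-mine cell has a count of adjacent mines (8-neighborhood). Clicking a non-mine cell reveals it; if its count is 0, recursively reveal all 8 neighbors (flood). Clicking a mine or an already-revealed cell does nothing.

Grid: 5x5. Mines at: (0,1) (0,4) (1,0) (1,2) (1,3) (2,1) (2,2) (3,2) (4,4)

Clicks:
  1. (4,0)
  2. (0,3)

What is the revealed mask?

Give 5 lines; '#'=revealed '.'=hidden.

Click 1 (4,0) count=0: revealed 4 new [(3,0) (3,1) (4,0) (4,1)] -> total=4
Click 2 (0,3) count=3: revealed 1 new [(0,3)] -> total=5

Answer: ...#.
.....
.....
##...
##...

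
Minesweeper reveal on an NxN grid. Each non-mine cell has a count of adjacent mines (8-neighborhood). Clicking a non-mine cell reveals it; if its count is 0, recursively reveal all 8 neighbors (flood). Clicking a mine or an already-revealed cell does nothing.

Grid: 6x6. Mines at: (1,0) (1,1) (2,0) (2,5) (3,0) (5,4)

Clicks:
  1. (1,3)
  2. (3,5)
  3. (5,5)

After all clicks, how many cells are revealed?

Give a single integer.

Answer: 27

Derivation:
Click 1 (1,3) count=0: revealed 25 new [(0,2) (0,3) (0,4) (0,5) (1,2) (1,3) (1,4) (1,5) (2,1) (2,2) (2,3) (2,4) (3,1) (3,2) (3,3) (3,4) (4,0) (4,1) (4,2) (4,3) (4,4) (5,0) (5,1) (5,2) (5,3)] -> total=25
Click 2 (3,5) count=1: revealed 1 new [(3,5)] -> total=26
Click 3 (5,5) count=1: revealed 1 new [(5,5)] -> total=27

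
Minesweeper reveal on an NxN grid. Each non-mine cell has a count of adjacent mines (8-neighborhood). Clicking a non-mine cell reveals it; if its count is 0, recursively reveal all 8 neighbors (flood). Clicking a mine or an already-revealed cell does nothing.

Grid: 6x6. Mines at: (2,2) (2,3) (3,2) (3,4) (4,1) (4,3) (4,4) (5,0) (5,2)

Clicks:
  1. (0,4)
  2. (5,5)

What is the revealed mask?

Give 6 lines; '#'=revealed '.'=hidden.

Click 1 (0,4) count=0: revealed 18 new [(0,0) (0,1) (0,2) (0,3) (0,4) (0,5) (1,0) (1,1) (1,2) (1,3) (1,4) (1,5) (2,0) (2,1) (2,4) (2,5) (3,0) (3,1)] -> total=18
Click 2 (5,5) count=1: revealed 1 new [(5,5)] -> total=19

Answer: ######
######
##..##
##....
......
.....#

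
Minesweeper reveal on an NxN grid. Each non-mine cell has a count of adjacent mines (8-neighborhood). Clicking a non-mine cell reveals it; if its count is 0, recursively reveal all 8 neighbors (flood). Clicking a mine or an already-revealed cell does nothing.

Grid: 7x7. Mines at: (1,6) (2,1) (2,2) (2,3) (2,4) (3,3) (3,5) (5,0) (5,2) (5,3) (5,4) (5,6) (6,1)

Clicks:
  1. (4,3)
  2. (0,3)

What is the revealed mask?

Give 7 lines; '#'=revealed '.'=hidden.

Answer: ######.
######.
.......
.......
...#...
.......
.......

Derivation:
Click 1 (4,3) count=4: revealed 1 new [(4,3)] -> total=1
Click 2 (0,3) count=0: revealed 12 new [(0,0) (0,1) (0,2) (0,3) (0,4) (0,5) (1,0) (1,1) (1,2) (1,3) (1,4) (1,5)] -> total=13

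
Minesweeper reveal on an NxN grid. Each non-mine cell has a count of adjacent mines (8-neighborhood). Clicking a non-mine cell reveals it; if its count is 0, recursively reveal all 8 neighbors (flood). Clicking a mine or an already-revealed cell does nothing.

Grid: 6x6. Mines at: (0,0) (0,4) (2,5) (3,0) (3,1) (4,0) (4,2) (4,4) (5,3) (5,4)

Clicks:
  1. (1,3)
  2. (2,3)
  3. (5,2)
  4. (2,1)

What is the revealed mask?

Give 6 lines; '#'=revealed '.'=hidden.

Answer: .###..
.####.
.####.
..###.
......
..#...

Derivation:
Click 1 (1,3) count=1: revealed 1 new [(1,3)] -> total=1
Click 2 (2,3) count=0: revealed 13 new [(0,1) (0,2) (0,3) (1,1) (1,2) (1,4) (2,1) (2,2) (2,3) (2,4) (3,2) (3,3) (3,4)] -> total=14
Click 3 (5,2) count=2: revealed 1 new [(5,2)] -> total=15
Click 4 (2,1) count=2: revealed 0 new [(none)] -> total=15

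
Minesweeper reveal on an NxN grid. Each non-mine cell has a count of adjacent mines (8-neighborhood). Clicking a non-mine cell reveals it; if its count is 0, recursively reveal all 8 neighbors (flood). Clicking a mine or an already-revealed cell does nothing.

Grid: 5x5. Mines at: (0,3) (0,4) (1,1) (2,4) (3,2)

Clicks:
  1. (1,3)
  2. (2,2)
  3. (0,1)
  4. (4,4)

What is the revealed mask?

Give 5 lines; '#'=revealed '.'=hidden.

Answer: .#...
...#.
..#..
...##
...##

Derivation:
Click 1 (1,3) count=3: revealed 1 new [(1,3)] -> total=1
Click 2 (2,2) count=2: revealed 1 new [(2,2)] -> total=2
Click 3 (0,1) count=1: revealed 1 new [(0,1)] -> total=3
Click 4 (4,4) count=0: revealed 4 new [(3,3) (3,4) (4,3) (4,4)] -> total=7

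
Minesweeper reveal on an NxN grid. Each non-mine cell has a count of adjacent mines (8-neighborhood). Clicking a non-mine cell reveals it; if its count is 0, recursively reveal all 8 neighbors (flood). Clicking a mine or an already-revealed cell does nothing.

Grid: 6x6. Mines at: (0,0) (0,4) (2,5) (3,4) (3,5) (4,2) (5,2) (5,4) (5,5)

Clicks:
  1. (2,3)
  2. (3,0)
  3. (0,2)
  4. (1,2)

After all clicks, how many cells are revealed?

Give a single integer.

Click 1 (2,3) count=1: revealed 1 new [(2,3)] -> total=1
Click 2 (3,0) count=0: revealed 18 new [(0,1) (0,2) (0,3) (1,0) (1,1) (1,2) (1,3) (2,0) (2,1) (2,2) (3,0) (3,1) (3,2) (3,3) (4,0) (4,1) (5,0) (5,1)] -> total=19
Click 3 (0,2) count=0: revealed 0 new [(none)] -> total=19
Click 4 (1,2) count=0: revealed 0 new [(none)] -> total=19

Answer: 19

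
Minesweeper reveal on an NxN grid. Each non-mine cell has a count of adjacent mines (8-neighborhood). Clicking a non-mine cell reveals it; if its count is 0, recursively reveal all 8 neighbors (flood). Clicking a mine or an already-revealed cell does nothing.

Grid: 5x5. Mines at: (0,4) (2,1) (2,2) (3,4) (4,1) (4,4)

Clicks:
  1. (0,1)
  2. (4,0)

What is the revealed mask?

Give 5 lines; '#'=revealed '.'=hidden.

Answer: ####.
####.
.....
.....
#....

Derivation:
Click 1 (0,1) count=0: revealed 8 new [(0,0) (0,1) (0,2) (0,3) (1,0) (1,1) (1,2) (1,3)] -> total=8
Click 2 (4,0) count=1: revealed 1 new [(4,0)] -> total=9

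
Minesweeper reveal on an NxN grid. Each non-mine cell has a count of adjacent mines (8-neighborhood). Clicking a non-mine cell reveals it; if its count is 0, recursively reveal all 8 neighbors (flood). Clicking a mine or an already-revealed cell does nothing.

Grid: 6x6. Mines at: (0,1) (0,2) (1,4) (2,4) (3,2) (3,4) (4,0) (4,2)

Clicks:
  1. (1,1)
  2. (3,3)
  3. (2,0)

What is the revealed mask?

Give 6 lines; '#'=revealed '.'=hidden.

Click 1 (1,1) count=2: revealed 1 new [(1,1)] -> total=1
Click 2 (3,3) count=4: revealed 1 new [(3,3)] -> total=2
Click 3 (2,0) count=0: revealed 5 new [(1,0) (2,0) (2,1) (3,0) (3,1)] -> total=7

Answer: ......
##....
##....
##.#..
......
......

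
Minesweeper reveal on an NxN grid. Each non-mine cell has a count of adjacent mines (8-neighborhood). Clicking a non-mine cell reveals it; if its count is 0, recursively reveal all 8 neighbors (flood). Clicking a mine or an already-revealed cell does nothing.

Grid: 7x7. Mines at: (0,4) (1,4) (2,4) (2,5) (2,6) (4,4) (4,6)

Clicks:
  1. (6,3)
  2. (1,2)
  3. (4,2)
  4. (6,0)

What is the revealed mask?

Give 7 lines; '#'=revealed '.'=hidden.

Answer: ####...
####...
####...
####...
####...
#######
#######

Derivation:
Click 1 (6,3) count=0: revealed 34 new [(0,0) (0,1) (0,2) (0,3) (1,0) (1,1) (1,2) (1,3) (2,0) (2,1) (2,2) (2,3) (3,0) (3,1) (3,2) (3,3) (4,0) (4,1) (4,2) (4,3) (5,0) (5,1) (5,2) (5,3) (5,4) (5,5) (5,6) (6,0) (6,1) (6,2) (6,3) (6,4) (6,5) (6,6)] -> total=34
Click 2 (1,2) count=0: revealed 0 new [(none)] -> total=34
Click 3 (4,2) count=0: revealed 0 new [(none)] -> total=34
Click 4 (6,0) count=0: revealed 0 new [(none)] -> total=34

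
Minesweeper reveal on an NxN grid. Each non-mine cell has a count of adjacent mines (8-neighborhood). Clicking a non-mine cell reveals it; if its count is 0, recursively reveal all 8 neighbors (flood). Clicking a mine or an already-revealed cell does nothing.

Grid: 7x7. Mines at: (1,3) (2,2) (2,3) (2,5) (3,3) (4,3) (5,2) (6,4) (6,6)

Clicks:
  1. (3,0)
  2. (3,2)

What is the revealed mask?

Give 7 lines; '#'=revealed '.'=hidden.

Click 1 (3,0) count=0: revealed 16 new [(0,0) (0,1) (0,2) (1,0) (1,1) (1,2) (2,0) (2,1) (3,0) (3,1) (4,0) (4,1) (5,0) (5,1) (6,0) (6,1)] -> total=16
Click 2 (3,2) count=4: revealed 1 new [(3,2)] -> total=17

Answer: ###....
###....
##.....
###....
##.....
##.....
##.....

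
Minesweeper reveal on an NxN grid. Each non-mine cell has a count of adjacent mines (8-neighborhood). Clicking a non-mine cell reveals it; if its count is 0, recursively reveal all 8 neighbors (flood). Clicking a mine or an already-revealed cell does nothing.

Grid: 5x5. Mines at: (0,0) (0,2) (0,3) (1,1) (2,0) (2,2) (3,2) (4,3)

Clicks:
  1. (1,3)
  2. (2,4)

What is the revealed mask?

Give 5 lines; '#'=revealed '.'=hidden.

Answer: .....
...##
...##
...##
.....

Derivation:
Click 1 (1,3) count=3: revealed 1 new [(1,3)] -> total=1
Click 2 (2,4) count=0: revealed 5 new [(1,4) (2,3) (2,4) (3,3) (3,4)] -> total=6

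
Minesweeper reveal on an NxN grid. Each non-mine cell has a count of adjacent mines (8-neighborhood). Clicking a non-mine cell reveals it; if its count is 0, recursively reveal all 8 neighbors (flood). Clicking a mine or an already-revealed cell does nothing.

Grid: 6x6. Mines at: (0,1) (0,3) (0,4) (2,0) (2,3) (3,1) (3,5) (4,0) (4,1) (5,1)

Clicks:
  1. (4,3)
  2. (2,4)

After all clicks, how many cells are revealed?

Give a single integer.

Click 1 (4,3) count=0: revealed 11 new [(3,2) (3,3) (3,4) (4,2) (4,3) (4,4) (4,5) (5,2) (5,3) (5,4) (5,5)] -> total=11
Click 2 (2,4) count=2: revealed 1 new [(2,4)] -> total=12

Answer: 12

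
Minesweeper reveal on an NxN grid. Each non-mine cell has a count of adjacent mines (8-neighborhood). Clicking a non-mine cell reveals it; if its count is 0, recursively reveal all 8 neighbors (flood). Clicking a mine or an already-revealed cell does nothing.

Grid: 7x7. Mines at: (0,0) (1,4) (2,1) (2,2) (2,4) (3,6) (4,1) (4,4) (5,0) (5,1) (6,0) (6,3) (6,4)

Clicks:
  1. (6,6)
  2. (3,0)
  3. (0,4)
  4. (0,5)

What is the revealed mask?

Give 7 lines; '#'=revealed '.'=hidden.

Click 1 (6,6) count=0: revealed 6 new [(4,5) (4,6) (5,5) (5,6) (6,5) (6,6)] -> total=6
Click 2 (3,0) count=2: revealed 1 new [(3,0)] -> total=7
Click 3 (0,4) count=1: revealed 1 new [(0,4)] -> total=8
Click 4 (0,5) count=1: revealed 1 new [(0,5)] -> total=9

Answer: ....##.
.......
.......
#......
.....##
.....##
.....##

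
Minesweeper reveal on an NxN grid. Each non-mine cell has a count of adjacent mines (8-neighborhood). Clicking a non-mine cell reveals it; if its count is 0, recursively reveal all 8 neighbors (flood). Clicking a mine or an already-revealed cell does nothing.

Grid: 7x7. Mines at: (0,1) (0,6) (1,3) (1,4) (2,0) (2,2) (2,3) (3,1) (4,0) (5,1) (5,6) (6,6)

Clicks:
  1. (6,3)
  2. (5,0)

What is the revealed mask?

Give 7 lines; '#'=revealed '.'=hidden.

Click 1 (6,3) count=0: revealed 23 new [(1,5) (1,6) (2,4) (2,5) (2,6) (3,2) (3,3) (3,4) (3,5) (3,6) (4,2) (4,3) (4,4) (4,5) (4,6) (5,2) (5,3) (5,4) (5,5) (6,2) (6,3) (6,4) (6,5)] -> total=23
Click 2 (5,0) count=2: revealed 1 new [(5,0)] -> total=24

Answer: .......
.....##
....###
..#####
..#####
#.####.
..####.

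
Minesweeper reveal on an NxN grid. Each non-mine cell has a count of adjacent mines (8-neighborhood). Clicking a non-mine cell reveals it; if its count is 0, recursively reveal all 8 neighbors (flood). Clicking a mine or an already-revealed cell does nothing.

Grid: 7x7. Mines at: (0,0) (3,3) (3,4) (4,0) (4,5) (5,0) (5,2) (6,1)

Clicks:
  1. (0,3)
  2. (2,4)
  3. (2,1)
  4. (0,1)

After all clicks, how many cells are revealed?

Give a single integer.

Click 1 (0,3) count=0: revealed 25 new [(0,1) (0,2) (0,3) (0,4) (0,5) (0,6) (1,0) (1,1) (1,2) (1,3) (1,4) (1,5) (1,6) (2,0) (2,1) (2,2) (2,3) (2,4) (2,5) (2,6) (3,0) (3,1) (3,2) (3,5) (3,6)] -> total=25
Click 2 (2,4) count=2: revealed 0 new [(none)] -> total=25
Click 3 (2,1) count=0: revealed 0 new [(none)] -> total=25
Click 4 (0,1) count=1: revealed 0 new [(none)] -> total=25

Answer: 25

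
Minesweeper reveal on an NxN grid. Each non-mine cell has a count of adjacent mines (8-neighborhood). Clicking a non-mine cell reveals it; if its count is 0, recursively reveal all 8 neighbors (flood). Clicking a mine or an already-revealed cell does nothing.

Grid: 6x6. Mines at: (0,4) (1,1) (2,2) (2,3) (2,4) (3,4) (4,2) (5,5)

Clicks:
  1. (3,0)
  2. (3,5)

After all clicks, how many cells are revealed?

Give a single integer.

Answer: 9

Derivation:
Click 1 (3,0) count=0: revealed 8 new [(2,0) (2,1) (3,0) (3,1) (4,0) (4,1) (5,0) (5,1)] -> total=8
Click 2 (3,5) count=2: revealed 1 new [(3,5)] -> total=9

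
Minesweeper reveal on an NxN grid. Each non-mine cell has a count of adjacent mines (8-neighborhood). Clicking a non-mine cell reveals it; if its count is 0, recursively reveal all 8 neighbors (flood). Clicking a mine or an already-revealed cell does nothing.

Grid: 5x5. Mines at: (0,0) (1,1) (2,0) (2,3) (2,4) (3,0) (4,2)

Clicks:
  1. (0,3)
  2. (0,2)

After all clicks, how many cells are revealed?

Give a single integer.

Click 1 (0,3) count=0: revealed 6 new [(0,2) (0,3) (0,4) (1,2) (1,3) (1,4)] -> total=6
Click 2 (0,2) count=1: revealed 0 new [(none)] -> total=6

Answer: 6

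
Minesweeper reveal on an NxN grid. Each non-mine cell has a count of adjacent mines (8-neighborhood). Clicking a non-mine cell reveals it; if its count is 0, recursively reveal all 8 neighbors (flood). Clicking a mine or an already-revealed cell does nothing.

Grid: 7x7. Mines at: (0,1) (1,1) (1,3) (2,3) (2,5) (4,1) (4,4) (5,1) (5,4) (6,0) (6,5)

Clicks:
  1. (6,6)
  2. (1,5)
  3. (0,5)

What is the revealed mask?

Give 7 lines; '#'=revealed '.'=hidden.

Click 1 (6,6) count=1: revealed 1 new [(6,6)] -> total=1
Click 2 (1,5) count=1: revealed 1 new [(1,5)] -> total=2
Click 3 (0,5) count=0: revealed 5 new [(0,4) (0,5) (0,6) (1,4) (1,6)] -> total=7

Answer: ....###
....###
.......
.......
.......
.......
......#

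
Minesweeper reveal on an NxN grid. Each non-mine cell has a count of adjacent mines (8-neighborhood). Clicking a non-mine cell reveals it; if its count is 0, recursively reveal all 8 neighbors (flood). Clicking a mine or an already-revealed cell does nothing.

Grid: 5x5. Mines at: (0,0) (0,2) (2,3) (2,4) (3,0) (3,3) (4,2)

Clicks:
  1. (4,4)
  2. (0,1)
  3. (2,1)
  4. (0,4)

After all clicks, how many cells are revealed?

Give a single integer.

Click 1 (4,4) count=1: revealed 1 new [(4,4)] -> total=1
Click 2 (0,1) count=2: revealed 1 new [(0,1)] -> total=2
Click 3 (2,1) count=1: revealed 1 new [(2,1)] -> total=3
Click 4 (0,4) count=0: revealed 4 new [(0,3) (0,4) (1,3) (1,4)] -> total=7

Answer: 7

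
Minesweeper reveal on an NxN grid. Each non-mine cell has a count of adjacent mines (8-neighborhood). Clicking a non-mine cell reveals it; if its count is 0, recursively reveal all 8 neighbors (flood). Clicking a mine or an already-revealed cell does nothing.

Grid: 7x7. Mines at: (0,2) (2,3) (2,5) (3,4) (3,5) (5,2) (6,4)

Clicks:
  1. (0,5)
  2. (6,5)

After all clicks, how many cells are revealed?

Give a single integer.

Click 1 (0,5) count=0: revealed 8 new [(0,3) (0,4) (0,5) (0,6) (1,3) (1,4) (1,5) (1,6)] -> total=8
Click 2 (6,5) count=1: revealed 1 new [(6,5)] -> total=9

Answer: 9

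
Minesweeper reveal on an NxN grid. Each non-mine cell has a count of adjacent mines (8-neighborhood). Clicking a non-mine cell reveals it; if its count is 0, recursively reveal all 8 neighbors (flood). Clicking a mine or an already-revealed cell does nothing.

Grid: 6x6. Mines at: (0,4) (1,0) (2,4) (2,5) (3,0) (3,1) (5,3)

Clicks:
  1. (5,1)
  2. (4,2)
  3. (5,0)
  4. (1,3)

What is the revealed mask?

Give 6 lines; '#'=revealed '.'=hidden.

Answer: ......
...#..
......
......
###...
###...

Derivation:
Click 1 (5,1) count=0: revealed 6 new [(4,0) (4,1) (4,2) (5,0) (5,1) (5,2)] -> total=6
Click 2 (4,2) count=2: revealed 0 new [(none)] -> total=6
Click 3 (5,0) count=0: revealed 0 new [(none)] -> total=6
Click 4 (1,3) count=2: revealed 1 new [(1,3)] -> total=7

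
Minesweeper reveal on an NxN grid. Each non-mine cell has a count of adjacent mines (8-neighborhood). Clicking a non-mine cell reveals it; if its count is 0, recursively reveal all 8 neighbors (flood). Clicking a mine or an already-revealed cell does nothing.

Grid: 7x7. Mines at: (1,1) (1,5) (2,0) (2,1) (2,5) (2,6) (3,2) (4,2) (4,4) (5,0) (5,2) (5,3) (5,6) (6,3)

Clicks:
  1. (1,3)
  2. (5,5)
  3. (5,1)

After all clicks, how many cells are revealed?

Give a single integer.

Answer: 11

Derivation:
Click 1 (1,3) count=0: revealed 9 new [(0,2) (0,3) (0,4) (1,2) (1,3) (1,4) (2,2) (2,3) (2,4)] -> total=9
Click 2 (5,5) count=2: revealed 1 new [(5,5)] -> total=10
Click 3 (5,1) count=3: revealed 1 new [(5,1)] -> total=11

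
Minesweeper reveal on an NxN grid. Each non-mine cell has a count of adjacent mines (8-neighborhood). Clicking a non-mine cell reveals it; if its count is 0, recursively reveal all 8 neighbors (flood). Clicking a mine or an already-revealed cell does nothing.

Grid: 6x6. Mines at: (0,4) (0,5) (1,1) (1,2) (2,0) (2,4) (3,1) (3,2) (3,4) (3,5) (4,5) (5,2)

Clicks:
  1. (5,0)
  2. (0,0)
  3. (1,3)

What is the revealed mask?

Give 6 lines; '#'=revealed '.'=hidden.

Answer: #.....
...#..
......
......
##....
##....

Derivation:
Click 1 (5,0) count=0: revealed 4 new [(4,0) (4,1) (5,0) (5,1)] -> total=4
Click 2 (0,0) count=1: revealed 1 new [(0,0)] -> total=5
Click 3 (1,3) count=3: revealed 1 new [(1,3)] -> total=6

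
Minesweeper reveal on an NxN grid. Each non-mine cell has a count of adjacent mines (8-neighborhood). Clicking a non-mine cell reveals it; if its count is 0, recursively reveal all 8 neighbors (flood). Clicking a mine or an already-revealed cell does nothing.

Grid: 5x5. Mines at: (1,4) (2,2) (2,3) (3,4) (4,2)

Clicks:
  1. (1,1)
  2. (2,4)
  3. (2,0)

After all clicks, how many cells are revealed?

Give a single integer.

Click 1 (1,1) count=1: revealed 1 new [(1,1)] -> total=1
Click 2 (2,4) count=3: revealed 1 new [(2,4)] -> total=2
Click 3 (2,0) count=0: revealed 13 new [(0,0) (0,1) (0,2) (0,3) (1,0) (1,2) (1,3) (2,0) (2,1) (3,0) (3,1) (4,0) (4,1)] -> total=15

Answer: 15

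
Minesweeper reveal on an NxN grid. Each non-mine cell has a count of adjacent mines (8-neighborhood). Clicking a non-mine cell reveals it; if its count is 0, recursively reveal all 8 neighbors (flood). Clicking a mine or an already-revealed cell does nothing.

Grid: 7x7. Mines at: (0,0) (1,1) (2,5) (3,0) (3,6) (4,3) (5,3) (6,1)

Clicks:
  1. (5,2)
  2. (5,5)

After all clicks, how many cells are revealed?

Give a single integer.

Answer: 10

Derivation:
Click 1 (5,2) count=3: revealed 1 new [(5,2)] -> total=1
Click 2 (5,5) count=0: revealed 9 new [(4,4) (4,5) (4,6) (5,4) (5,5) (5,6) (6,4) (6,5) (6,6)] -> total=10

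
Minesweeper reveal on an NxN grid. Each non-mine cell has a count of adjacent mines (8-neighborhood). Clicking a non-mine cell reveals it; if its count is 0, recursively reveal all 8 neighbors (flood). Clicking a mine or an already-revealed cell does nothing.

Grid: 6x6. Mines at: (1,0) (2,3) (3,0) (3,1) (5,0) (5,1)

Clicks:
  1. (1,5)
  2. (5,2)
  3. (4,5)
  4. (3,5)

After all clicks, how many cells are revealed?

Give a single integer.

Answer: 24

Derivation:
Click 1 (1,5) count=0: revealed 24 new [(0,1) (0,2) (0,3) (0,4) (0,5) (1,1) (1,2) (1,3) (1,4) (1,5) (2,4) (2,5) (3,2) (3,3) (3,4) (3,5) (4,2) (4,3) (4,4) (4,5) (5,2) (5,3) (5,4) (5,5)] -> total=24
Click 2 (5,2) count=1: revealed 0 new [(none)] -> total=24
Click 3 (4,5) count=0: revealed 0 new [(none)] -> total=24
Click 4 (3,5) count=0: revealed 0 new [(none)] -> total=24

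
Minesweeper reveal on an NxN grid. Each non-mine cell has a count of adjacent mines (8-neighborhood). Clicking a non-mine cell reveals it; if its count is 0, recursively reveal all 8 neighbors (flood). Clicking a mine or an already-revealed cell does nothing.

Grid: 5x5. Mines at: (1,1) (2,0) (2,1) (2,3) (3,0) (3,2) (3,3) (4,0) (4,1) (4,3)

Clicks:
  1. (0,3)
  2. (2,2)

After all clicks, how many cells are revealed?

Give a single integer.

Click 1 (0,3) count=0: revealed 6 new [(0,2) (0,3) (0,4) (1,2) (1,3) (1,4)] -> total=6
Click 2 (2,2) count=5: revealed 1 new [(2,2)] -> total=7

Answer: 7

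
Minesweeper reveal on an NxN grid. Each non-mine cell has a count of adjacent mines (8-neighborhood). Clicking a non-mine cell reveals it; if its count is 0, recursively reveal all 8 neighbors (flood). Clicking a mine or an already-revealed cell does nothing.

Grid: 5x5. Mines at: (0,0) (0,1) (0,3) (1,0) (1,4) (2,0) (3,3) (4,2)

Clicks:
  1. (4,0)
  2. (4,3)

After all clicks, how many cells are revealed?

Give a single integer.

Answer: 5

Derivation:
Click 1 (4,0) count=0: revealed 4 new [(3,0) (3,1) (4,0) (4,1)] -> total=4
Click 2 (4,3) count=2: revealed 1 new [(4,3)] -> total=5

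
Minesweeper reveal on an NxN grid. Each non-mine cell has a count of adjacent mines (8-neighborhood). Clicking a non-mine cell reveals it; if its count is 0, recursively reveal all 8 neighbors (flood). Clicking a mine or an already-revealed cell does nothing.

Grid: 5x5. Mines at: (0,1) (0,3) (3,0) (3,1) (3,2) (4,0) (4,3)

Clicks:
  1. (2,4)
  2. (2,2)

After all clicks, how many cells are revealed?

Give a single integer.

Answer: 7

Derivation:
Click 1 (2,4) count=0: revealed 6 new [(1,3) (1,4) (2,3) (2,4) (3,3) (3,4)] -> total=6
Click 2 (2,2) count=2: revealed 1 new [(2,2)] -> total=7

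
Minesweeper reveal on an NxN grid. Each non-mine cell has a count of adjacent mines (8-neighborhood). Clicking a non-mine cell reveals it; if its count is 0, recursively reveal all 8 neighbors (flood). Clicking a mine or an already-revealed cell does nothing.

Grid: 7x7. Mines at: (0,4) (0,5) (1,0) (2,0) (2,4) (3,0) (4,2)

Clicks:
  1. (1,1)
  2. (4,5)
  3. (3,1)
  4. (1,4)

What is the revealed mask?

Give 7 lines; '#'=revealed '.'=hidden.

Answer: .......
.#..###
.....##
.#.####
##.####
#######
#######

Derivation:
Click 1 (1,1) count=2: revealed 1 new [(1,1)] -> total=1
Click 2 (4,5) count=0: revealed 28 new [(1,5) (1,6) (2,5) (2,6) (3,3) (3,4) (3,5) (3,6) (4,0) (4,1) (4,3) (4,4) (4,5) (4,6) (5,0) (5,1) (5,2) (5,3) (5,4) (5,5) (5,6) (6,0) (6,1) (6,2) (6,3) (6,4) (6,5) (6,6)] -> total=29
Click 3 (3,1) count=3: revealed 1 new [(3,1)] -> total=30
Click 4 (1,4) count=3: revealed 1 new [(1,4)] -> total=31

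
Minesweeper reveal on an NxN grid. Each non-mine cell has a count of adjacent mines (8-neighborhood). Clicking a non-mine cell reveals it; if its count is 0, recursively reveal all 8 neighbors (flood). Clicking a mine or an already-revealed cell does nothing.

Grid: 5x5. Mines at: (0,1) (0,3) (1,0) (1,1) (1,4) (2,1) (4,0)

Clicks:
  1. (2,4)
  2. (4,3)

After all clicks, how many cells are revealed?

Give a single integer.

Click 1 (2,4) count=1: revealed 1 new [(2,4)] -> total=1
Click 2 (4,3) count=0: revealed 10 new [(2,2) (2,3) (3,1) (3,2) (3,3) (3,4) (4,1) (4,2) (4,3) (4,4)] -> total=11

Answer: 11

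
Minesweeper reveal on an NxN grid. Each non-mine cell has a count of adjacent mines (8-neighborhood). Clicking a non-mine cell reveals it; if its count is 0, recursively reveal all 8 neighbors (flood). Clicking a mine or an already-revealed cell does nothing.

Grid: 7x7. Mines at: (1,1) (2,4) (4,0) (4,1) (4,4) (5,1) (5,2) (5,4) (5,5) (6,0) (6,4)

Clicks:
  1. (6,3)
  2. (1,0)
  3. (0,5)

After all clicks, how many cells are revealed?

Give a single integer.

Answer: 18

Derivation:
Click 1 (6,3) count=3: revealed 1 new [(6,3)] -> total=1
Click 2 (1,0) count=1: revealed 1 new [(1,0)] -> total=2
Click 3 (0,5) count=0: revealed 16 new [(0,2) (0,3) (0,4) (0,5) (0,6) (1,2) (1,3) (1,4) (1,5) (1,6) (2,5) (2,6) (3,5) (3,6) (4,5) (4,6)] -> total=18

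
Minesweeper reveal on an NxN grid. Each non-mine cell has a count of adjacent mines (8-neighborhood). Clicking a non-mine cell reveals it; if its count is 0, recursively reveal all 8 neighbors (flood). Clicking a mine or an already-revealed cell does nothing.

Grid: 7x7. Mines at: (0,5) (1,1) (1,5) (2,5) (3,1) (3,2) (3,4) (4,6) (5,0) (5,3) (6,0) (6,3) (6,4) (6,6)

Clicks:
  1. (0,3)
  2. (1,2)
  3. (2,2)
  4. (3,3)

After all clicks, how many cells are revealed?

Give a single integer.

Click 1 (0,3) count=0: revealed 9 new [(0,2) (0,3) (0,4) (1,2) (1,3) (1,4) (2,2) (2,3) (2,4)] -> total=9
Click 2 (1,2) count=1: revealed 0 new [(none)] -> total=9
Click 3 (2,2) count=3: revealed 0 new [(none)] -> total=9
Click 4 (3,3) count=2: revealed 1 new [(3,3)] -> total=10

Answer: 10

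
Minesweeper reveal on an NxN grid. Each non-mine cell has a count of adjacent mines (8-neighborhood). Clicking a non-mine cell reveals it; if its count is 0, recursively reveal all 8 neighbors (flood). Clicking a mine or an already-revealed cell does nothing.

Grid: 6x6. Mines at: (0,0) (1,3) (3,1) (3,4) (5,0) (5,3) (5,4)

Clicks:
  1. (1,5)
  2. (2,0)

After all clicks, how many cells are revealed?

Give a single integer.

Answer: 7

Derivation:
Click 1 (1,5) count=0: revealed 6 new [(0,4) (0,5) (1,4) (1,5) (2,4) (2,5)] -> total=6
Click 2 (2,0) count=1: revealed 1 new [(2,0)] -> total=7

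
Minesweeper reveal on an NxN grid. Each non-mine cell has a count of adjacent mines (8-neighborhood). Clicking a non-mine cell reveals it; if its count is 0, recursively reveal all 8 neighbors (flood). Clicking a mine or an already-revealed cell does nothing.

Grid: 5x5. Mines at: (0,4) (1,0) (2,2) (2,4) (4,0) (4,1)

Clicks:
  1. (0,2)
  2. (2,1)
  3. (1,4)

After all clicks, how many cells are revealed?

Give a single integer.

Click 1 (0,2) count=0: revealed 6 new [(0,1) (0,2) (0,3) (1,1) (1,2) (1,3)] -> total=6
Click 2 (2,1) count=2: revealed 1 new [(2,1)] -> total=7
Click 3 (1,4) count=2: revealed 1 new [(1,4)] -> total=8

Answer: 8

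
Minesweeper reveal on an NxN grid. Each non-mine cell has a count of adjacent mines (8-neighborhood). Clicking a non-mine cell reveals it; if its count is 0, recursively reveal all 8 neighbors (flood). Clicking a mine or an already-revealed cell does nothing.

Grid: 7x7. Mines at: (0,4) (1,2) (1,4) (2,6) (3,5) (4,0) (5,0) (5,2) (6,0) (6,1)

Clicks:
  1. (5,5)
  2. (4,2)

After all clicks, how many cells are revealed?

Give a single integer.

Answer: 13

Derivation:
Click 1 (5,5) count=0: revealed 12 new [(4,3) (4,4) (4,5) (4,6) (5,3) (5,4) (5,5) (5,6) (6,3) (6,4) (6,5) (6,6)] -> total=12
Click 2 (4,2) count=1: revealed 1 new [(4,2)] -> total=13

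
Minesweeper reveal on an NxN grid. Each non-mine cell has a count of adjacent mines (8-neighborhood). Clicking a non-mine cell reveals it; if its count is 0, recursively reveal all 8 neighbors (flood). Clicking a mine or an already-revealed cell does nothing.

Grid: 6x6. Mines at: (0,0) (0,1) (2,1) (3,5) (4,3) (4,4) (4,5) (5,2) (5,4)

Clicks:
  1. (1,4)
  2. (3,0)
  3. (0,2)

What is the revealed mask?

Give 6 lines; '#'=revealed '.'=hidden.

Answer: ..####
..####
..####
#.###.
......
......

Derivation:
Click 1 (1,4) count=0: revealed 15 new [(0,2) (0,3) (0,4) (0,5) (1,2) (1,3) (1,4) (1,5) (2,2) (2,3) (2,4) (2,5) (3,2) (3,3) (3,4)] -> total=15
Click 2 (3,0) count=1: revealed 1 new [(3,0)] -> total=16
Click 3 (0,2) count=1: revealed 0 new [(none)] -> total=16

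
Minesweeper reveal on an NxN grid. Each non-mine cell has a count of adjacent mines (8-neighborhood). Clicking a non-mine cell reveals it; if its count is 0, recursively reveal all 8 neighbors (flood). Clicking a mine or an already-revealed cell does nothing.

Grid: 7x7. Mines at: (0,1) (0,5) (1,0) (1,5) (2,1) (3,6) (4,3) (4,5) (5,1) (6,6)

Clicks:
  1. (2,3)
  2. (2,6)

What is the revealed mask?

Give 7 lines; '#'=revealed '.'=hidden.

Answer: ..###..
..###..
..###.#
..###..
.......
.......
.......

Derivation:
Click 1 (2,3) count=0: revealed 12 new [(0,2) (0,3) (0,4) (1,2) (1,3) (1,4) (2,2) (2,3) (2,4) (3,2) (3,3) (3,4)] -> total=12
Click 2 (2,6) count=2: revealed 1 new [(2,6)] -> total=13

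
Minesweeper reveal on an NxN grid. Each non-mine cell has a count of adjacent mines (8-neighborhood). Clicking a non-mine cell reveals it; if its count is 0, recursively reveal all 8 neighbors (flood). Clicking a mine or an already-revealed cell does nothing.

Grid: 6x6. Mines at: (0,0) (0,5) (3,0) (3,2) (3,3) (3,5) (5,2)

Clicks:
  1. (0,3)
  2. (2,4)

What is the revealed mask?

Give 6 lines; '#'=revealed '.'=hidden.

Answer: .####.
.####.
.####.
......
......
......

Derivation:
Click 1 (0,3) count=0: revealed 12 new [(0,1) (0,2) (0,3) (0,4) (1,1) (1,2) (1,3) (1,4) (2,1) (2,2) (2,3) (2,4)] -> total=12
Click 2 (2,4) count=2: revealed 0 new [(none)] -> total=12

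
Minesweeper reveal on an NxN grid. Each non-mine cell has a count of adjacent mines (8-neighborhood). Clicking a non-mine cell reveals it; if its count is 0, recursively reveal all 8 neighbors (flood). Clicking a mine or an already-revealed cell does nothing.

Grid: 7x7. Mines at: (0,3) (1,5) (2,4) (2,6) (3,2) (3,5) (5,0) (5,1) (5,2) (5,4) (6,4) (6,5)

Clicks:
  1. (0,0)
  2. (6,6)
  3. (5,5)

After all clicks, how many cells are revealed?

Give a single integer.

Answer: 15

Derivation:
Click 1 (0,0) count=0: revealed 13 new [(0,0) (0,1) (0,2) (1,0) (1,1) (1,2) (2,0) (2,1) (2,2) (3,0) (3,1) (4,0) (4,1)] -> total=13
Click 2 (6,6) count=1: revealed 1 new [(6,6)] -> total=14
Click 3 (5,5) count=3: revealed 1 new [(5,5)] -> total=15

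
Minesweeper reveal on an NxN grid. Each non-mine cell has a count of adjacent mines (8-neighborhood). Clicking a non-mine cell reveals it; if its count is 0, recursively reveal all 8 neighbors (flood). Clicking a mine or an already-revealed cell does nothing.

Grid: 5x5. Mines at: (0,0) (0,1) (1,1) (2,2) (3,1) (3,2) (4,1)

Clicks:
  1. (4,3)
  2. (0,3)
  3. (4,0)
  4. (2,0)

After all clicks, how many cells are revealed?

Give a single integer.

Click 1 (4,3) count=1: revealed 1 new [(4,3)] -> total=1
Click 2 (0,3) count=0: revealed 11 new [(0,2) (0,3) (0,4) (1,2) (1,3) (1,4) (2,3) (2,4) (3,3) (3,4) (4,4)] -> total=12
Click 3 (4,0) count=2: revealed 1 new [(4,0)] -> total=13
Click 4 (2,0) count=2: revealed 1 new [(2,0)] -> total=14

Answer: 14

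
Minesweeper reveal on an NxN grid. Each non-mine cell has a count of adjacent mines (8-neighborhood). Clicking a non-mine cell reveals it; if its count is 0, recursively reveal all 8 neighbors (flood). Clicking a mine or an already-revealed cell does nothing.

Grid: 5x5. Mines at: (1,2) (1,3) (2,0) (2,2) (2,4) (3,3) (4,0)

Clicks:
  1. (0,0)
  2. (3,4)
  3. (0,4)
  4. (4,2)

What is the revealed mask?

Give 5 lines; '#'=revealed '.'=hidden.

Click 1 (0,0) count=0: revealed 4 new [(0,0) (0,1) (1,0) (1,1)] -> total=4
Click 2 (3,4) count=2: revealed 1 new [(3,4)] -> total=5
Click 3 (0,4) count=1: revealed 1 new [(0,4)] -> total=6
Click 4 (4,2) count=1: revealed 1 new [(4,2)] -> total=7

Answer: ##..#
##...
.....
....#
..#..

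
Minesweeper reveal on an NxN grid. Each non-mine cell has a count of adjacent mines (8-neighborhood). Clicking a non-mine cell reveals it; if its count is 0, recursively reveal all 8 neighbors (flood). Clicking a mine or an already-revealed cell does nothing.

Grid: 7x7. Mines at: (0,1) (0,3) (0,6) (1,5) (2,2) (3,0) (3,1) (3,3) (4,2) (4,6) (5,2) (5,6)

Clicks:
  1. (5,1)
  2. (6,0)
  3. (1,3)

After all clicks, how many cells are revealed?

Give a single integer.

Answer: 7

Derivation:
Click 1 (5,1) count=2: revealed 1 new [(5,1)] -> total=1
Click 2 (6,0) count=0: revealed 5 new [(4,0) (4,1) (5,0) (6,0) (6,1)] -> total=6
Click 3 (1,3) count=2: revealed 1 new [(1,3)] -> total=7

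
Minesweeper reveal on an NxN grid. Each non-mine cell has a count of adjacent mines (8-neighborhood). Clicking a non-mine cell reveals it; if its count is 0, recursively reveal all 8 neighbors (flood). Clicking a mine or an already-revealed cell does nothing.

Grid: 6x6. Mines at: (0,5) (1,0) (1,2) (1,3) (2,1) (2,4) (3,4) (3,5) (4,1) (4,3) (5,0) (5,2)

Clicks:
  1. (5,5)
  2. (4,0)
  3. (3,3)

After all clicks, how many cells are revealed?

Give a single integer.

Answer: 6

Derivation:
Click 1 (5,5) count=0: revealed 4 new [(4,4) (4,5) (5,4) (5,5)] -> total=4
Click 2 (4,0) count=2: revealed 1 new [(4,0)] -> total=5
Click 3 (3,3) count=3: revealed 1 new [(3,3)] -> total=6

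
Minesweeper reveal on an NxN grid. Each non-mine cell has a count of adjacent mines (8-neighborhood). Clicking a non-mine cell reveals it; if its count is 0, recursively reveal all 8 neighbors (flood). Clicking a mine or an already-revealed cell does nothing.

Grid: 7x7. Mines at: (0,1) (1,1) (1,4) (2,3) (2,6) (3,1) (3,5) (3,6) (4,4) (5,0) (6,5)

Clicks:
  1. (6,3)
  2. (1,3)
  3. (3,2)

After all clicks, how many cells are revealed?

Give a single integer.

Click 1 (6,3) count=0: revealed 11 new [(4,1) (4,2) (4,3) (5,1) (5,2) (5,3) (5,4) (6,1) (6,2) (6,3) (6,4)] -> total=11
Click 2 (1,3) count=2: revealed 1 new [(1,3)] -> total=12
Click 3 (3,2) count=2: revealed 1 new [(3,2)] -> total=13

Answer: 13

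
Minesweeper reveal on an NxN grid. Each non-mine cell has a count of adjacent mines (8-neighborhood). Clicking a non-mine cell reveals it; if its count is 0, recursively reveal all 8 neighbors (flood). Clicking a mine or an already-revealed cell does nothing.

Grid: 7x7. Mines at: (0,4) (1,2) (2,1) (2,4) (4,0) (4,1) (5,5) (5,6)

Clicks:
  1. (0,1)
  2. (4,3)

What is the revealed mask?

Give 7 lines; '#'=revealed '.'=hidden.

Answer: .#.....
.......
.......
..###..
..###..
#####..
#####..

Derivation:
Click 1 (0,1) count=1: revealed 1 new [(0,1)] -> total=1
Click 2 (4,3) count=0: revealed 16 new [(3,2) (3,3) (3,4) (4,2) (4,3) (4,4) (5,0) (5,1) (5,2) (5,3) (5,4) (6,0) (6,1) (6,2) (6,3) (6,4)] -> total=17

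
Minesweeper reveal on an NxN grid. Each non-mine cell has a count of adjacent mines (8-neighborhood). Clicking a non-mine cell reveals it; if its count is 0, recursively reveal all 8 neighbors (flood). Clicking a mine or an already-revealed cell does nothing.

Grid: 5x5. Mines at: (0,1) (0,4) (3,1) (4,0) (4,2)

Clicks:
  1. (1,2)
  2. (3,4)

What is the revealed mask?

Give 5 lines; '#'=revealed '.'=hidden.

Answer: .....
..###
..###
..###
...##

Derivation:
Click 1 (1,2) count=1: revealed 1 new [(1,2)] -> total=1
Click 2 (3,4) count=0: revealed 10 new [(1,3) (1,4) (2,2) (2,3) (2,4) (3,2) (3,3) (3,4) (4,3) (4,4)] -> total=11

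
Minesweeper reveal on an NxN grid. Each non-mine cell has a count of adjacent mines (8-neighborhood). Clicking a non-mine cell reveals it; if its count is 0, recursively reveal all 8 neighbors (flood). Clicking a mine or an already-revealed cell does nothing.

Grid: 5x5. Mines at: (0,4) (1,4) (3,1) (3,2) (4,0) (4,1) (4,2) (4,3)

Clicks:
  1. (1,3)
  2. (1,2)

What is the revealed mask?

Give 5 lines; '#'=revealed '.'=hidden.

Answer: ####.
####.
####.
.....
.....

Derivation:
Click 1 (1,3) count=2: revealed 1 new [(1,3)] -> total=1
Click 2 (1,2) count=0: revealed 11 new [(0,0) (0,1) (0,2) (0,3) (1,0) (1,1) (1,2) (2,0) (2,1) (2,2) (2,3)] -> total=12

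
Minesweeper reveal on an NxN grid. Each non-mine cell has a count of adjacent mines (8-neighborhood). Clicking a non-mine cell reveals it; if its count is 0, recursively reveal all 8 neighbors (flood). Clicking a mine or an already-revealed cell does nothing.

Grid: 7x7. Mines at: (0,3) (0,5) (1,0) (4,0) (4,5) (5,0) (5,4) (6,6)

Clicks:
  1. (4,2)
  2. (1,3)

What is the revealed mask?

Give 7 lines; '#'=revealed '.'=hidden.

Answer: .......
.######
.######
.######
.####..
.###...
.###...

Derivation:
Click 1 (4,2) count=0: revealed 28 new [(1,1) (1,2) (1,3) (1,4) (1,5) (1,6) (2,1) (2,2) (2,3) (2,4) (2,5) (2,6) (3,1) (3,2) (3,3) (3,4) (3,5) (3,6) (4,1) (4,2) (4,3) (4,4) (5,1) (5,2) (5,3) (6,1) (6,2) (6,3)] -> total=28
Click 2 (1,3) count=1: revealed 0 new [(none)] -> total=28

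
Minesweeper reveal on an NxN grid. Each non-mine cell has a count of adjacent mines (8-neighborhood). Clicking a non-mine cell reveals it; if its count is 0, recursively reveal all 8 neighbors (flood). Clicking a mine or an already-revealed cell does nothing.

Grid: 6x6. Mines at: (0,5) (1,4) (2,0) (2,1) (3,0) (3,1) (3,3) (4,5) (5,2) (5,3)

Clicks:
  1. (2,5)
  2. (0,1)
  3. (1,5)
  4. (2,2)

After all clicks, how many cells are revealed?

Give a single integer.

Click 1 (2,5) count=1: revealed 1 new [(2,5)] -> total=1
Click 2 (0,1) count=0: revealed 8 new [(0,0) (0,1) (0,2) (0,3) (1,0) (1,1) (1,2) (1,3)] -> total=9
Click 3 (1,5) count=2: revealed 1 new [(1,5)] -> total=10
Click 4 (2,2) count=3: revealed 1 new [(2,2)] -> total=11

Answer: 11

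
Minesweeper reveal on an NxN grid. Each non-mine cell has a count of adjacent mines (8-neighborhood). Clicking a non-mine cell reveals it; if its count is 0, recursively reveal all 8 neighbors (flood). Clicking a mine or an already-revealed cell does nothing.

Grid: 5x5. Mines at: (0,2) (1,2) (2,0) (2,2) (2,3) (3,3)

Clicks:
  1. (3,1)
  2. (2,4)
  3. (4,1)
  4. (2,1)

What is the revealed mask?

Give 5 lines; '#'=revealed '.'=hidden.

Answer: .....
.....
.#..#
###..
###..

Derivation:
Click 1 (3,1) count=2: revealed 1 new [(3,1)] -> total=1
Click 2 (2,4) count=2: revealed 1 new [(2,4)] -> total=2
Click 3 (4,1) count=0: revealed 5 new [(3,0) (3,2) (4,0) (4,1) (4,2)] -> total=7
Click 4 (2,1) count=3: revealed 1 new [(2,1)] -> total=8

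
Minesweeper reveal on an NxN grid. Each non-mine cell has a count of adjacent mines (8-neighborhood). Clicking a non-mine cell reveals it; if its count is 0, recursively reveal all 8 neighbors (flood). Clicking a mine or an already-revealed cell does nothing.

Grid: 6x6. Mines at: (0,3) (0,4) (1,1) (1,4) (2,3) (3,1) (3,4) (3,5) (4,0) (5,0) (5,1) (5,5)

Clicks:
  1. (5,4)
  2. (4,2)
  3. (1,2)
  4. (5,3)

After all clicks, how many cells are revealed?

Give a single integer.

Click 1 (5,4) count=1: revealed 1 new [(5,4)] -> total=1
Click 2 (4,2) count=2: revealed 1 new [(4,2)] -> total=2
Click 3 (1,2) count=3: revealed 1 new [(1,2)] -> total=3
Click 4 (5,3) count=0: revealed 4 new [(4,3) (4,4) (5,2) (5,3)] -> total=7

Answer: 7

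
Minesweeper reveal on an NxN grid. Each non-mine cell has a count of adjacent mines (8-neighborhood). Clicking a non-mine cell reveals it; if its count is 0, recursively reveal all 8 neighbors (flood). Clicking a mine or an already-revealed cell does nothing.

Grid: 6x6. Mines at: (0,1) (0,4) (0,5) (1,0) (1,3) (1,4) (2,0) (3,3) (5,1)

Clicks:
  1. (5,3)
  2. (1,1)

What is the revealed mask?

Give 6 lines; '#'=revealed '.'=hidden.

Click 1 (5,3) count=0: revealed 12 new [(2,4) (2,5) (3,4) (3,5) (4,2) (4,3) (4,4) (4,5) (5,2) (5,3) (5,4) (5,5)] -> total=12
Click 2 (1,1) count=3: revealed 1 new [(1,1)] -> total=13

Answer: ......
.#....
....##
....##
..####
..####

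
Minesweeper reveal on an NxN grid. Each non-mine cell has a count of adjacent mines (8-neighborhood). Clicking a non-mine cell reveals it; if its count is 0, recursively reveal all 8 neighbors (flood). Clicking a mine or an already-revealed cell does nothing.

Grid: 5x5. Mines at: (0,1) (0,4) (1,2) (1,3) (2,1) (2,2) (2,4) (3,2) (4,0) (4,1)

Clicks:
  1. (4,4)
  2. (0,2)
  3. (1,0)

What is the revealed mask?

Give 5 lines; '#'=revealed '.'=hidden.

Click 1 (4,4) count=0: revealed 4 new [(3,3) (3,4) (4,3) (4,4)] -> total=4
Click 2 (0,2) count=3: revealed 1 new [(0,2)] -> total=5
Click 3 (1,0) count=2: revealed 1 new [(1,0)] -> total=6

Answer: ..#..
#....
.....
...##
...##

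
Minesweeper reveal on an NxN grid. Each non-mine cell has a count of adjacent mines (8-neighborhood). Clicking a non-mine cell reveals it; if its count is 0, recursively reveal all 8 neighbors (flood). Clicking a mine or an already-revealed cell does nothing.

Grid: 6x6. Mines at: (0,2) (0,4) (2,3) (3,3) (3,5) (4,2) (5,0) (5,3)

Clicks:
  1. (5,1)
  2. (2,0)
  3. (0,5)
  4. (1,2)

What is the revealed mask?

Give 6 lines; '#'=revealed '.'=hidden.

Click 1 (5,1) count=2: revealed 1 new [(5,1)] -> total=1
Click 2 (2,0) count=0: revealed 13 new [(0,0) (0,1) (1,0) (1,1) (1,2) (2,0) (2,1) (2,2) (3,0) (3,1) (3,2) (4,0) (4,1)] -> total=14
Click 3 (0,5) count=1: revealed 1 new [(0,5)] -> total=15
Click 4 (1,2) count=2: revealed 0 new [(none)] -> total=15

Answer: ##...#
###...
###...
###...
##....
.#....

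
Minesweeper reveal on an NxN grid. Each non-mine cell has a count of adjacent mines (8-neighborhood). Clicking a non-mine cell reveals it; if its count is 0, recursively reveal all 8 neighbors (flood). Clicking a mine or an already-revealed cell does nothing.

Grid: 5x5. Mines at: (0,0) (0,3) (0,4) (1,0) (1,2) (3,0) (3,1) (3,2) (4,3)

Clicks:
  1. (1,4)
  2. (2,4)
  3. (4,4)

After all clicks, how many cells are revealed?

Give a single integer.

Answer: 7

Derivation:
Click 1 (1,4) count=2: revealed 1 new [(1,4)] -> total=1
Click 2 (2,4) count=0: revealed 5 new [(1,3) (2,3) (2,4) (3,3) (3,4)] -> total=6
Click 3 (4,4) count=1: revealed 1 new [(4,4)] -> total=7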